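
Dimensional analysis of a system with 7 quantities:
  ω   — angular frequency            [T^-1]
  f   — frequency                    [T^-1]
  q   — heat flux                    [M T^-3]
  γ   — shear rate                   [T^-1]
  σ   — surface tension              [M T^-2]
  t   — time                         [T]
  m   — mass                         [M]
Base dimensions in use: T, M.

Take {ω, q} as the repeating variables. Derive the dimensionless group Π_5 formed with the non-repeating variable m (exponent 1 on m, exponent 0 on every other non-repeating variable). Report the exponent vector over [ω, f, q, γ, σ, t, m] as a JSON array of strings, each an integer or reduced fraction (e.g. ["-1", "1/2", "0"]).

Dimensional matrix (T×M by ω×f×q×γ×σ×t×m):
  T: [-1 -1 -3 -1 -2  1  0]
  M: [ 0  0  1  0  1  0  1]
Echelon form has 2 nonzero rows (pivots: ω,q)
Repeat: ω,q; free: f,γ,σ,t,m
RREF:
  r0: [   1    1    0    1   -1   -1   -3]
  r1: [   0    0    1    0    1    0    1]
Fix exponent of m at 1, f at 0, γ at 0, σ at 0, t at 0; solve each RREF row for its pivot's exponent:
  r0: exp(ω) + (-3)·1 = 0 ⇒ exp(ω) = 3
  r1: exp(q) + (1)·1 = 0 ⇒ exp(q) = -1
Π_5 = ω^3 · q^-1 · m

["3", "0", "-1", "0", "0", "0", "1"]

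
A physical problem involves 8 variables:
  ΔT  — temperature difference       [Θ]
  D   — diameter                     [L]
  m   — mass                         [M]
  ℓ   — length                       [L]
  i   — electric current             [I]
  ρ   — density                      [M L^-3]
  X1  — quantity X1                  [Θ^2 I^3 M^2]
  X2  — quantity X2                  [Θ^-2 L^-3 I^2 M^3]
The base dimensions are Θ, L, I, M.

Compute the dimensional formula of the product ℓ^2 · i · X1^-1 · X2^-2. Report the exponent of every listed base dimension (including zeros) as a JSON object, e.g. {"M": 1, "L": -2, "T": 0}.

Exponent matrix [Θ,L,I,M] × [ΔT,D,m,ℓ,i,ρ,X1,X2]:
  Θ: [ 1  0  0  0  0  0  2 -2]
  L: [ 0  1  0  1  0 -3  0 -3]
  I: [ 0  0  0  0  1  0  3  2]
  M: [ 0  0  1  0  0  1  2  3]
  [Θ]: (2)·0+(1)·0+(-1)·2+(-2)·-2 = 2
  [L]: (2)·1+(1)·0+(-1)·0+(-2)·-3 = 8
  [I]: (2)·0+(1)·1+(-1)·3+(-2)·2 = -6
  [M]: (2)·0+(1)·0+(-1)·2+(-2)·3 = -8
⇒ Θ^2 L^8 I^-6 M^-8

{"Θ": 2, "L": 8, "I": -6, "M": -8}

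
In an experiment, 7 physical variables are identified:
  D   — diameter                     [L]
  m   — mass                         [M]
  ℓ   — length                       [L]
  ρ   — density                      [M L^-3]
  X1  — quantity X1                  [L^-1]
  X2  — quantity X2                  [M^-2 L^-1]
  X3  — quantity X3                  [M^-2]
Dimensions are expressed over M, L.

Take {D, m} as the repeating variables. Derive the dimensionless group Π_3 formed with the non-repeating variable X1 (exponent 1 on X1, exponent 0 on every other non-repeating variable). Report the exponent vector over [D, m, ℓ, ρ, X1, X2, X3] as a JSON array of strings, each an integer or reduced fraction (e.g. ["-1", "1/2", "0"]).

["1", "0", "0", "0", "1", "0", "0"]

Dimensional matrix (M×L by D×m×ℓ×ρ×X1×X2×X3):
  M: [ 0  1  0  1  0 -2 -2]
  L: [ 1  0  1 -3 -1 -1  0]
Echelon form has 2 nonzero rows (pivots: D,m)
Repeat: D,m; free: ℓ,ρ,X1,X2,X3
RREF:
  r0: [   1    0    1   -3   -1   -1    0]
  r1: [   0    1    0    1    0   -2   -2]
Fix exponent of X1 at 1, ℓ at 0, ρ at 0, X2 at 0, X3 at 0; solve each RREF row for its pivot's exponent:
  r0: exp(D) + (-1)·1 = 0 ⇒ exp(D) = 1
  r1: exp(m) + (0)·1 = 0 ⇒ exp(m) = 0
Π_3 = D · X1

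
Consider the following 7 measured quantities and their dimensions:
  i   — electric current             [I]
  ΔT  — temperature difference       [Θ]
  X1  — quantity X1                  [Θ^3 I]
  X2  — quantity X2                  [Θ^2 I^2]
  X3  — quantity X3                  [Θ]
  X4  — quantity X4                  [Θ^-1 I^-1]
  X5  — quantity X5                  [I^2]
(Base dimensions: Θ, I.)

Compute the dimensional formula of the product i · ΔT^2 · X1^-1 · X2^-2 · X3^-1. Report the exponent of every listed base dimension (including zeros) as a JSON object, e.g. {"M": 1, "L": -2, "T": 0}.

Exponent matrix [Θ,I] × [i,ΔT,X1,X2,X3,X4,X5]:
  Θ: [ 0  1  3  2  1 -1  0]
  I: [ 1  0  1  2  0 -1  2]
  [Θ]: (1)·0+(2)·1+(-1)·3+(-2)·2+(-1)·1 = -6
  [I]: (1)·1+(2)·0+(-1)·1+(-2)·2+(-1)·0 = -4
⇒ Θ^-6 I^-4

{"Θ": -6, "I": -4}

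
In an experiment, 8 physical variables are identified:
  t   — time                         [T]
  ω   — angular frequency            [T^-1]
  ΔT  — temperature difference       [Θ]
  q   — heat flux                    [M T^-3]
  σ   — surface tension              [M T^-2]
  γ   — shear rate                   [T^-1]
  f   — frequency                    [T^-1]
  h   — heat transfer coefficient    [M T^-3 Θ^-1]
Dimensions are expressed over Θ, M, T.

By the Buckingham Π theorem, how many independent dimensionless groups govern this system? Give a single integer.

Dimensional matrix (Θ×M×T by t×ω×ΔT×q×σ×γ×f×h):
  Θ: [ 0  0  1  0  0  0  0 -1]
  M: [ 0  0  0  1  1  0  0  1]
  T: [ 1 -1  0 -3 -2 -1 -1 -3]
Echelon form has 3 nonzero rows (pivots: t,ΔT,q)
n=8, r=3 ⇒ 5 dimensionless groups

5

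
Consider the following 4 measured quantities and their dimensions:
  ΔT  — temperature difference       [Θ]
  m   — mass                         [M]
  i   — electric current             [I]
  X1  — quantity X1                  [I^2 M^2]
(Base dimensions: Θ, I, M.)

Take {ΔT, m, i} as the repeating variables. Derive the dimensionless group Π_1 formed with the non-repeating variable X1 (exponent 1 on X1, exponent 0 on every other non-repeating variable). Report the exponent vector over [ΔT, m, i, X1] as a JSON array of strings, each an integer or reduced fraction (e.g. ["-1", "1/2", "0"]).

Exponent matrix [Θ,I,M] × [ΔT,m,i,X1]:
  Θ: [ 1  0  0  0]
  I: [ 0  0  1  2]
  M: [ 0  1  0  2]
Row reduction gives pivot columns ΔT,m,i; rank = 3
Pivot set = {ΔT,m,i}, free = {X1}
RREF:
  r0: [   1    0    0    0]
  r1: [   0    1    0    2]
  r2: [   0    0    1    2]
Fix exponent of X1 at 1; solve each RREF row for its pivot's exponent:
  r0: exp(ΔT) + (0)·1 = 0 ⇒ exp(ΔT) = 0
  r1: exp(m) + (2)·1 = 0 ⇒ exp(m) = -2
  r2: exp(i) + (2)·1 = 0 ⇒ exp(i) = -2
Π_1 = m^-2 · i^-2 · X1

["0", "-2", "-2", "1"]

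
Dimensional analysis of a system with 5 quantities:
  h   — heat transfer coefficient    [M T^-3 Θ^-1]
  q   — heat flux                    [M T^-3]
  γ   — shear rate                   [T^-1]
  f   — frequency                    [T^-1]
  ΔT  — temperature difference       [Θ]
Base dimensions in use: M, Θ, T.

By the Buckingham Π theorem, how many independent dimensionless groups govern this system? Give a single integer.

Dimensional matrix (M×Θ×T by h×q×γ×f×ΔT):
  M: [ 1  1  0  0  0]
  Θ: [-1  0  0  0  1]
  T: [-3 -3 -1 -1  0]
Echelon form has 3 nonzero rows (pivots: h,q,γ)
Π count = n − r = 5 − 3 = 2

2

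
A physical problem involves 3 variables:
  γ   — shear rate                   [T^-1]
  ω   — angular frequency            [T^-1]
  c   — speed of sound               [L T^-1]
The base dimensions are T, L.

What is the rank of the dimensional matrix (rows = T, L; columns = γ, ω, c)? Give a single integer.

2

Dimensional matrix (T×L by γ×ω×c):
  T: [-1 -1 -1]
  L: [ 0  0  1]
Echelon form has 2 nonzero rows (pivots: γ,c)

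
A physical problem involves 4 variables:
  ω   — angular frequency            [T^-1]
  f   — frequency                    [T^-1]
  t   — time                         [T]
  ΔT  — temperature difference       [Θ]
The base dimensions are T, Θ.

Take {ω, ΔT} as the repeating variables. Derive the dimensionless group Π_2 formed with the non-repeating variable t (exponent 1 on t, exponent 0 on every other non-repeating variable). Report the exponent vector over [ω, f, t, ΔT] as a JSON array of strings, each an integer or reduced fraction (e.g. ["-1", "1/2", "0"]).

["1", "0", "1", "0"]

Dimensional matrix (T×Θ by ω×f×t×ΔT):
  T: [-1 -1  1  0]
  Θ: [ 0  0  0  1]
Row reduction gives pivot columns ω,ΔT; rank = 2
Repeat: ω,ΔT; free: f,t
RREF:
  r0: [   1    1   -1    0]
  r1: [   0    0    0    1]
Fix exponent of t at 1, f at 0; solve each RREF row for its pivot's exponent:
  r0: exp(ω) + (-1)·1 = 0 ⇒ exp(ω) = 1
  r1: exp(ΔT) + (0)·1 = 0 ⇒ exp(ΔT) = 0
Π_2 = ω · t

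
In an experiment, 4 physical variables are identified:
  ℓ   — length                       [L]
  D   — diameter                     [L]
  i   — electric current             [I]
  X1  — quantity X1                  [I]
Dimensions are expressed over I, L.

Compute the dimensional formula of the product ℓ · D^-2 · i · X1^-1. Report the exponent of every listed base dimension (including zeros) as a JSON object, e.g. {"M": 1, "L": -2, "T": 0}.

Exponent matrix [I,L] × [ℓ,D,i,X1]:
  I: [ 0  0  1  1]
  L: [ 1  1  0  0]
  [I]: (1)·0+(-2)·0+(1)·1+(-1)·1 = 0
  [L]: (1)·1+(-2)·1+(1)·0+(-1)·0 = -1
⇒ L^-1

{"I": 0, "L": -1}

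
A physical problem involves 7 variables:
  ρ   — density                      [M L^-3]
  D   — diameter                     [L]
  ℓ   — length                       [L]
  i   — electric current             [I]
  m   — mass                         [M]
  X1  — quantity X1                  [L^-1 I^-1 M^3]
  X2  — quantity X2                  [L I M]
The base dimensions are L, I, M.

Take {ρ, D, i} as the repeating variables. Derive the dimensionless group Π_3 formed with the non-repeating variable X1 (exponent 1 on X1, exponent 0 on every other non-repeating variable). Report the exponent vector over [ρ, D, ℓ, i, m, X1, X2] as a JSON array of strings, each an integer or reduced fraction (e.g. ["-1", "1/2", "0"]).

Write exponents as rows L,I,M / cols ρ,D,ℓ,i,m,X1,X2:
  L: [-3  1  1  0  0 -1  1]
  I: [ 0  0  0  1  0 -1  1]
  M: [ 1  0  0  0  1  3  1]
Echelon form has 3 nonzero rows (pivots: ρ,D,i)
Repeat: ρ,D,i; free: ℓ,m,X1,X2
RREF:
  r0: [   1    0    0    0    1    3    1]
  r1: [   0    1    1    0    3    8    4]
  r2: [   0    0    0    1    0   -1    1]
Fix exponent of X1 at 1, ℓ at 0, m at 0, X2 at 0; solve each RREF row for its pivot's exponent:
  r0: exp(ρ) + (3)·1 = 0 ⇒ exp(ρ) = -3
  r1: exp(D) + (8)·1 = 0 ⇒ exp(D) = -8
  r2: exp(i) + (-1)·1 = 0 ⇒ exp(i) = 1
Π_3 = ρ^-3 · D^-8 · i · X1

["-3", "-8", "0", "1", "0", "1", "0"]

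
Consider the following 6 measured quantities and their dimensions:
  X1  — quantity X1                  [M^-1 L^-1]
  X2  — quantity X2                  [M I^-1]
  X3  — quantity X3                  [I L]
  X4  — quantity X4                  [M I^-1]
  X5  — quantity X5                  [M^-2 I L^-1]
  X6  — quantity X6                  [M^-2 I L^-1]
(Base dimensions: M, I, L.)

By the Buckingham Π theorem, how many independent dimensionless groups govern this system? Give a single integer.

4

Exponent matrix [M,I,L] × [X1,X2,X3,X4,X5,X6]:
  M: [-1  1  0  1 -2 -2]
  I: [ 0 -1  1 -1  1  1]
  L: [-1  0  1  0 -1 -1]
Row reduction gives pivot columns X1,X2; rank = 2
Π count = n − r = 6 − 2 = 4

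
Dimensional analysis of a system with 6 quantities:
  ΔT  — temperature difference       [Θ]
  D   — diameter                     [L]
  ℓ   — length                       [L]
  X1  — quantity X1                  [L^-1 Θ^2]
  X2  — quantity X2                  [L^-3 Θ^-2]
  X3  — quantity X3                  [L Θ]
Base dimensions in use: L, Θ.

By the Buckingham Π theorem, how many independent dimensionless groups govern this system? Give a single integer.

Dimensional matrix (L×Θ by ΔT×D×ℓ×X1×X2×X3):
  L: [ 0  1  1 -1 -3  1]
  Θ: [ 1  0  0  2 -2  1]
Row reduction gives pivot columns ΔT,D; rank = 2
n=6, r=2 ⇒ 4 dimensionless groups

4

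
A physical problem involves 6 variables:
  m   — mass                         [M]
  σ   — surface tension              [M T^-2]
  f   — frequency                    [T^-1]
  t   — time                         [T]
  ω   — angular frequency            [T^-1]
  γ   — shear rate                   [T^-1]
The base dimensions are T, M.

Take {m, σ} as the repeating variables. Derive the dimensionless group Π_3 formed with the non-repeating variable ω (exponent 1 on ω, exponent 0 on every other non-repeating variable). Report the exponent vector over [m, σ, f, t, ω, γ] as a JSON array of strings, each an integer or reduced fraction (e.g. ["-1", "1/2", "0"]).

Dimensional matrix (T×M by m×σ×f×t×ω×γ):
  T: [ 0 -2 -1  1 -1 -1]
  M: [ 1  1  0  0  0  0]
Echelon form has 2 nonzero rows (pivots: m,σ)
Pivot set = {m,σ}, free = {f,t,ω,γ}
RREF:
  r0: [   1    0 -1/2  1/2 -1/2 -1/2]
  r1: [   0    1  1/2 -1/2  1/2  1/2]
Fix exponent of ω at 1, f at 0, t at 0, γ at 0; solve each RREF row for its pivot's exponent:
  r0: exp(m) + (-1/2)·1 = 0 ⇒ exp(m) = 1/2
  r1: exp(σ) + (1/2)·1 = 0 ⇒ exp(σ) = -1/2
Π_3 = m^(1/2) · σ^(-1/2) · ω

["1/2", "-1/2", "0", "0", "1", "0"]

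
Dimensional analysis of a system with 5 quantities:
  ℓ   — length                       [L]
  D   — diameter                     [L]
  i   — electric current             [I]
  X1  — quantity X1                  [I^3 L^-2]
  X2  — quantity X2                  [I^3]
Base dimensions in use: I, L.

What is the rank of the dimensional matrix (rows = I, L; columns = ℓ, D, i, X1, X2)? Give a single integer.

2

Write exponents as rows I,L / cols ℓ,D,i,X1,X2:
  I: [ 0  0  1  3  3]
  L: [ 1  1  0 -2  0]
Row reduction gives pivot columns ℓ,i; rank = 2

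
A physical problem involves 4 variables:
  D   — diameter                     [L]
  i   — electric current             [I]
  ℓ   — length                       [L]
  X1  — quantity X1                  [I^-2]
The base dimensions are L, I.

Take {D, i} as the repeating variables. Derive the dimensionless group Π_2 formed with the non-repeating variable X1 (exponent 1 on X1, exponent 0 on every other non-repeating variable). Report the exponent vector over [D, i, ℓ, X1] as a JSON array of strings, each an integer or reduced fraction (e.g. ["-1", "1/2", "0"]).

Exponent matrix [L,I] × [D,i,ℓ,X1]:
  L: [ 1  0  1  0]
  I: [ 0  1  0 -2]
RREF → pivots at {D,i} ⇒ r = 2
Repeat: D,i; free: ℓ,X1
RREF:
  r0: [   1    0    1    0]
  r1: [   0    1    0   -2]
Fix exponent of X1 at 1, ℓ at 0; solve each RREF row for its pivot's exponent:
  r0: exp(D) + (0)·1 = 0 ⇒ exp(D) = 0
  r1: exp(i) + (-2)·1 = 0 ⇒ exp(i) = 2
Π_2 = i^2 · X1

["0", "2", "0", "1"]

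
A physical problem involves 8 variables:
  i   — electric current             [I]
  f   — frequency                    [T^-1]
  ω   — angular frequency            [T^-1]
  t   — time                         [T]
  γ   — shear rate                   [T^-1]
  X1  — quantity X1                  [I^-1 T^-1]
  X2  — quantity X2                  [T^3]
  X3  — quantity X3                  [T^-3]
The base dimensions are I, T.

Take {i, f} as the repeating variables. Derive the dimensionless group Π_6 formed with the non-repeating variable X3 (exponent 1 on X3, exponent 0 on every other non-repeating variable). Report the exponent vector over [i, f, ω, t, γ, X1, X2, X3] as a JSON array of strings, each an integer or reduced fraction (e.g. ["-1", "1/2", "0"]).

Write exponents as rows I,T / cols i,f,ω,t,γ,X1,X2,X3:
  I: [ 1  0  0  0  0 -1  0  0]
  T: [ 0 -1 -1  1 -1 -1  3 -3]
RREF → pivots at {i,f} ⇒ r = 2
Pivot set = {i,f}, free = {ω,t,γ,X1,X2,X3}
RREF:
  r0: [   1    0    0    0    0   -1    0    0]
  r1: [   0    1    1   -1    1    1   -3    3]
Fix exponent of X3 at 1, ω at 0, t at 0, γ at 0, X1 at 0, X2 at 0; solve each RREF row for its pivot's exponent:
  r0: exp(i) + (0)·1 = 0 ⇒ exp(i) = 0
  r1: exp(f) + (3)·1 = 0 ⇒ exp(f) = -3
Π_6 = f^-3 · X3

["0", "-3", "0", "0", "0", "0", "0", "1"]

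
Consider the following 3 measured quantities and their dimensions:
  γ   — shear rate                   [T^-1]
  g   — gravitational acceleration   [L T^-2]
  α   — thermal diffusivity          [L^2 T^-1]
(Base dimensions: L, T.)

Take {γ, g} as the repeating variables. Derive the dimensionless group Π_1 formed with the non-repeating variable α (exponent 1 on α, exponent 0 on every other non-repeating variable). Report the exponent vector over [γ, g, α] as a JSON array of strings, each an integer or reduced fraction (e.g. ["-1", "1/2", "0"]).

Dimensional matrix (L×T by γ×g×α):
  L: [ 0  1  2]
  T: [-1 -2 -1]
Echelon form has 2 nonzero rows (pivots: γ,g)
Pivot set = {γ,g}, free = {α}
RREF:
  r0: [   1    0   -3]
  r1: [   0    1    2]
Fix exponent of α at 1; solve each RREF row for its pivot's exponent:
  r0: exp(γ) + (-3)·1 = 0 ⇒ exp(γ) = 3
  r1: exp(g) + (2)·1 = 0 ⇒ exp(g) = -2
Π_1 = γ^3 · g^-2 · α

["3", "-2", "1"]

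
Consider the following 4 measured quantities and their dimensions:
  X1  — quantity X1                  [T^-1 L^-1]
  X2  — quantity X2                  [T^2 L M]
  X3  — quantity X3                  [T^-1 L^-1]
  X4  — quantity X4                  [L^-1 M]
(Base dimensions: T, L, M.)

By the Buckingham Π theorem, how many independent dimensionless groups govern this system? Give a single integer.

2

Write exponents as rows T,L,M / cols X1,X2,X3,X4:
  T: [-1  2 -1  0]
  L: [-1  1 -1 -1]
  M: [ 0  1  0  1]
RREF → pivots at {X1,X2} ⇒ r = 2
Π count = n − r = 4 − 2 = 2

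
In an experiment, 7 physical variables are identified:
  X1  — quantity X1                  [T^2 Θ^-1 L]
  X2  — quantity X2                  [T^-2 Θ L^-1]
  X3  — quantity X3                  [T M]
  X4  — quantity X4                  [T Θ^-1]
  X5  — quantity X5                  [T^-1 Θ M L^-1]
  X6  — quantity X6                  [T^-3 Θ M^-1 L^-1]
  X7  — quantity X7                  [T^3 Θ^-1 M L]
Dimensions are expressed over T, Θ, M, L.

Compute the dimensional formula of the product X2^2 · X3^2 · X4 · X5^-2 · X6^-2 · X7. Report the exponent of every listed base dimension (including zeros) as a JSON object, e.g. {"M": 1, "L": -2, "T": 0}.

Dimensional matrix (T×Θ×M×L by X1×X2×X3×X4×X5×X6×X7):
  T: [ 2 -2  1  1 -1 -3  3]
  Θ: [-1  1  0 -1  1  1 -1]
  M: [ 0  0  1  0  1 -1  1]
  L: [ 1 -1  0  0 -1 -1  1]
  [T]: (2)·-2+(2)·1+(1)·1+(-2)·-1+(-2)·-3+(1)·3 = 10
  [Θ]: (2)·1+(2)·0+(1)·-1+(-2)·1+(-2)·1+(1)·-1 = -4
  [M]: (2)·0+(2)·1+(1)·0+(-2)·1+(-2)·-1+(1)·1 = 3
  [L]: (2)·-1+(2)·0+(1)·0+(-2)·-1+(-2)·-1+(1)·1 = 3
⇒ T^10 Θ^-4 M^3 L^3

{"T": 10, "Θ": -4, "M": 3, "L": 3}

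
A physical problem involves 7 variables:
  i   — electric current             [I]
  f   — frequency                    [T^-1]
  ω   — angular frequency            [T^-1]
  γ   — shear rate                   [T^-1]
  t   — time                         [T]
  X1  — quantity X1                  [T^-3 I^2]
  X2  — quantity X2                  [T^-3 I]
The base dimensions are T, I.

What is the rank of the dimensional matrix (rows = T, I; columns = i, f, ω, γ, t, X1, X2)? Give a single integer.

2

Write exponents as rows T,I / cols i,f,ω,γ,t,X1,X2:
  T: [ 0 -1 -1 -1  1 -3 -3]
  I: [ 1  0  0  0  0  2  1]
Echelon form has 2 nonzero rows (pivots: i,f)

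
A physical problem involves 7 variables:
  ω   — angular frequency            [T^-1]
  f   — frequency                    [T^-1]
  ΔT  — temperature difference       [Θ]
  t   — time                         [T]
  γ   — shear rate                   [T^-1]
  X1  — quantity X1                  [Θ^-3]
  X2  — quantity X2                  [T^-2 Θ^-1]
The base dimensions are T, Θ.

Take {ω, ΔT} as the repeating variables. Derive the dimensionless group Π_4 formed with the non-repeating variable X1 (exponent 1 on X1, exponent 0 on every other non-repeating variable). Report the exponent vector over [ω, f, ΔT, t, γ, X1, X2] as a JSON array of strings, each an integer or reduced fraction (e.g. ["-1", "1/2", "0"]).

["0", "0", "3", "0", "0", "1", "0"]

Dimensional matrix (T×Θ by ω×f×ΔT×t×γ×X1×X2):
  T: [-1 -1  0  1 -1  0 -2]
  Θ: [ 0  0  1  0  0 -3 -1]
Echelon form has 2 nonzero rows (pivots: ω,ΔT)
Repeat: ω,ΔT; free: f,t,γ,X1,X2
RREF:
  r0: [   1    1    0   -1    1    0    2]
  r1: [   0    0    1    0    0   -3   -1]
Fix exponent of X1 at 1, f at 0, t at 0, γ at 0, X2 at 0; solve each RREF row for its pivot's exponent:
  r0: exp(ω) + (0)·1 = 0 ⇒ exp(ω) = 0
  r1: exp(ΔT) + (-3)·1 = 0 ⇒ exp(ΔT) = 3
Π_4 = ΔT^3 · X1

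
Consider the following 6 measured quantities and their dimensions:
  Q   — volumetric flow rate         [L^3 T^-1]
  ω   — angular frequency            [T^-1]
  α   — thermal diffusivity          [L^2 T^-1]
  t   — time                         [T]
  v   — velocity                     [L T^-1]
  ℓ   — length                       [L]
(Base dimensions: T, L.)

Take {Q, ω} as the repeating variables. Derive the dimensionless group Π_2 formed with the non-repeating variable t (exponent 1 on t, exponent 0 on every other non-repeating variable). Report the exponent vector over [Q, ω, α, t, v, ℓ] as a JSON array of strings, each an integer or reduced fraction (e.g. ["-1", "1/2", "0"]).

Write exponents as rows T,L / cols Q,ω,α,t,v,ℓ:
  T: [-1 -1 -1  1 -1  0]
  L: [ 3  0  2  0  1  1]
RREF → pivots at {Q,ω} ⇒ r = 2
Pivot set = {Q,ω}, free = {α,t,v,ℓ}
RREF:
  r0: [   1    0  2/3    0  1/3  1/3]
  r1: [   0    1  1/3   -1  2/3 -1/3]
Fix exponent of t at 1, α at 0, v at 0, ℓ at 0; solve each RREF row for its pivot's exponent:
  r0: exp(Q) + (0)·1 = 0 ⇒ exp(Q) = 0
  r1: exp(ω) + (-1)·1 = 0 ⇒ exp(ω) = 1
Π_2 = ω · t

["0", "1", "0", "1", "0", "0"]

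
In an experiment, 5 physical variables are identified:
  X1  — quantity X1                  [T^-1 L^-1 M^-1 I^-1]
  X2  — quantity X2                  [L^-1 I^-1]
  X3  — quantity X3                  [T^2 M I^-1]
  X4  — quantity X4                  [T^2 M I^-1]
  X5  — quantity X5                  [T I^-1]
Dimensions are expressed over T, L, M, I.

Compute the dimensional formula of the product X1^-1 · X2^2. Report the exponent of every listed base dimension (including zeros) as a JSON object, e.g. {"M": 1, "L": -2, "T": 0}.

{"T": 1, "L": -1, "M": 1, "I": -1}

Write exponents as rows T,L,M,I / cols X1,X2,X3,X4,X5:
  T: [-1  0  2  2  1]
  L: [-1 -1  0  0  0]
  M: [-1  0  1  1  0]
  I: [-1 -1 -1 -1 -1]
  [T]: (-1)·-1+(2)·0 = 1
  [L]: (-1)·-1+(2)·-1 = -1
  [M]: (-1)·-1+(2)·0 = 1
  [I]: (-1)·-1+(2)·-1 = -1
⇒ T L^-1 M I^-1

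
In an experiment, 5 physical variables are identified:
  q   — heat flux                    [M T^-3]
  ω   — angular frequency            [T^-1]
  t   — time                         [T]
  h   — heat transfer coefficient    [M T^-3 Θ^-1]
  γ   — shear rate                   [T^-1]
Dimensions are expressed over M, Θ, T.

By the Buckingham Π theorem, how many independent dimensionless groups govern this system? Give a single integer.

2

Write exponents as rows M,Θ,T / cols q,ω,t,h,γ:
  M: [ 1  0  0  1  0]
  Θ: [ 0  0  0 -1  0]
  T: [-3 -1  1 -3 -1]
Row reduction gives pivot columns q,ω,h; rank = 3
n=5, r=3 ⇒ 2 dimensionless groups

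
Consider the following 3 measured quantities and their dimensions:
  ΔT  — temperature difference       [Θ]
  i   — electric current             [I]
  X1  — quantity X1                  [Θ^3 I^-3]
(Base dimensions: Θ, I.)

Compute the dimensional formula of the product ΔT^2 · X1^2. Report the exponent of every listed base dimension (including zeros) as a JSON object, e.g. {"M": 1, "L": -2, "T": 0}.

{"Θ": 8, "I": -6}

Exponent matrix [Θ,I] × [ΔT,i,X1]:
  Θ: [ 1  0  3]
  I: [ 0  1 -3]
  [Θ]: (2)·1+(2)·3 = 8
  [I]: (2)·0+(2)·-3 = -6
⇒ Θ^8 I^-6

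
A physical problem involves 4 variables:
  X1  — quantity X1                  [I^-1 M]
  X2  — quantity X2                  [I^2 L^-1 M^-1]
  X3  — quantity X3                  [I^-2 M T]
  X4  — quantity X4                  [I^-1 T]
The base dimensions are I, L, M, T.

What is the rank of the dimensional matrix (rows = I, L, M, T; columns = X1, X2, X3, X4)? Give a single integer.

Dimensional matrix (I×L×M×T by X1×X2×X3×X4):
  I: [-1  2 -2 -1]
  L: [ 0 -1  0  0]
  M: [ 1 -1  1  0]
  T: [ 0  0  1  1]
Row reduction gives pivot columns X1,X2,X3; rank = 3

3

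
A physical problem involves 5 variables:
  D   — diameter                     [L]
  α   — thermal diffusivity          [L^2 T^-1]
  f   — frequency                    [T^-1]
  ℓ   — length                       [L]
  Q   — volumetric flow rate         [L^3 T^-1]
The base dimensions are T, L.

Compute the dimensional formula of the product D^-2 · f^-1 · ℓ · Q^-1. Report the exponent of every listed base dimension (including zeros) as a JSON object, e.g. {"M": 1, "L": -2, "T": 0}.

{"T": 2, "L": -4}

Dimensional matrix (T×L by D×α×f×ℓ×Q):
  T: [ 0 -1 -1  0 -1]
  L: [ 1  2  0  1  3]
  [T]: (-2)·0+(-1)·-1+(1)·0+(-1)·-1 = 2
  [L]: (-2)·1+(-1)·0+(1)·1+(-1)·3 = -4
⇒ T^2 L^-4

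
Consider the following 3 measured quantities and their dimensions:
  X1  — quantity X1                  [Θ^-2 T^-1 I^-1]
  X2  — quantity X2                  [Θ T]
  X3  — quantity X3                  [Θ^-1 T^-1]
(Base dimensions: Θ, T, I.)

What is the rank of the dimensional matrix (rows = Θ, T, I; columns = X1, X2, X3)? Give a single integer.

Write exponents as rows Θ,T,I / cols X1,X2,X3:
  Θ: [-2  1 -1]
  T: [-1  1 -1]
  I: [-1  0  0]
Row reduction gives pivot columns X1,X2; rank = 2

2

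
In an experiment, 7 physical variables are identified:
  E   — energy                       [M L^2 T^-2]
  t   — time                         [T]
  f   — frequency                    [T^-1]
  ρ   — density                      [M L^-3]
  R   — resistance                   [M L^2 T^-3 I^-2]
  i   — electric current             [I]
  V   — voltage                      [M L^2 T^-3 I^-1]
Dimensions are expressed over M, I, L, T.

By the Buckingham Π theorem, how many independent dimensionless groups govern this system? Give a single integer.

Write exponents as rows M,I,L,T / cols E,t,f,ρ,R,i,V:
  M: [ 1  0  0  1  1  0  1]
  I: [ 0  0  0  0 -2  1 -1]
  L: [ 2  0  0 -3  2  0  2]
  T: [-2  1 -1  0 -3  0 -3]
Echelon form has 4 nonzero rows (pivots: E,t,ρ,R)
7 vars − rank 4 = 3 Π groups

3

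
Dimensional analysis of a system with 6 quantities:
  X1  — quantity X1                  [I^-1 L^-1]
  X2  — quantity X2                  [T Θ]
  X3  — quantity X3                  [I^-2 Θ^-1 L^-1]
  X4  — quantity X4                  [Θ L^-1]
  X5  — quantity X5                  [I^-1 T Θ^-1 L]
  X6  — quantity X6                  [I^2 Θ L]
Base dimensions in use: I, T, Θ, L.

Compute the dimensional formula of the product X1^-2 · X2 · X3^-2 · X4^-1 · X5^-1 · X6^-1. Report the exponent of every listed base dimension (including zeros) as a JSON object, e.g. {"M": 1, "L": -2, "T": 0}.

{"I": 5, "T": 0, "Θ": 2, "L": 3}

Write exponents as rows I,T,Θ,L / cols X1,X2,X3,X4,X5,X6:
  I: [-1  0 -2  0 -1  2]
  T: [ 0  1  0  0  1  0]
  Θ: [ 0  1 -1  1 -1  1]
  L: [-1  0 -1 -1  1  1]
  [I]: (-2)·-1+(1)·0+(-2)·-2+(-1)·0+(-1)·-1+(-1)·2 = 5
  [T]: (-2)·0+(1)·1+(-2)·0+(-1)·0+(-1)·1+(-1)·0 = 0
  [Θ]: (-2)·0+(1)·1+(-2)·-1+(-1)·1+(-1)·-1+(-1)·1 = 2
  [L]: (-2)·-1+(1)·0+(-2)·-1+(-1)·-1+(-1)·1+(-1)·1 = 3
⇒ I^5 Θ^2 L^3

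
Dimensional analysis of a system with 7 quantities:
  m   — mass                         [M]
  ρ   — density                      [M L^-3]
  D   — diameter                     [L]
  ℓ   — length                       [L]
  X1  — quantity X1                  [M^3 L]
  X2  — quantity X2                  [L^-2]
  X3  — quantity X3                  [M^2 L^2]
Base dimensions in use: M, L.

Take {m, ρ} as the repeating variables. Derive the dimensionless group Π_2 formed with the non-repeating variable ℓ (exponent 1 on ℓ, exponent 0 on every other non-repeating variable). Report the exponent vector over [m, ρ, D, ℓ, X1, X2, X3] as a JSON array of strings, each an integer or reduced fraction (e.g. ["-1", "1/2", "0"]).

Exponent matrix [M,L] × [m,ρ,D,ℓ,X1,X2,X3]:
  M: [ 1  1  0  0  3  0  2]
  L: [ 0 -3  1  1  1 -2  2]
Echelon form has 2 nonzero rows (pivots: m,ρ)
Repeat: m,ρ; free: D,ℓ,X1,X2,X3
RREF:
  r0: [   1    0  1/3  1/3 10/3 -2/3  8/3]
  r1: [   0    1 -1/3 -1/3 -1/3  2/3 -2/3]
Fix exponent of ℓ at 1, D at 0, X1 at 0, X2 at 0, X3 at 0; solve each RREF row for its pivot's exponent:
  r0: exp(m) + (1/3)·1 = 0 ⇒ exp(m) = -1/3
  r1: exp(ρ) + (-1/3)·1 = 0 ⇒ exp(ρ) = 1/3
Π_2 = m^(-1/3) · ρ^(1/3) · ℓ

["-1/3", "1/3", "0", "1", "0", "0", "0"]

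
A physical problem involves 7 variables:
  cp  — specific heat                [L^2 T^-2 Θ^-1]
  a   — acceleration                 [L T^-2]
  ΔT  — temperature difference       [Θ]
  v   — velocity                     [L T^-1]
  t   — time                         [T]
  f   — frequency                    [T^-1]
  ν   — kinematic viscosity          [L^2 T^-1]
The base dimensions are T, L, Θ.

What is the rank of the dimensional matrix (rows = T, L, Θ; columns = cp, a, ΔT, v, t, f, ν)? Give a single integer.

Dimensional matrix (T×L×Θ by cp×a×ΔT×v×t×f×ν):
  T: [-2 -2  0 -1  1 -1 -1]
  L: [ 2  1  0  1  0  0  2]
  Θ: [-1  0  1  0  0  0  0]
Row reduction gives pivot columns cp,a,ΔT; rank = 3

3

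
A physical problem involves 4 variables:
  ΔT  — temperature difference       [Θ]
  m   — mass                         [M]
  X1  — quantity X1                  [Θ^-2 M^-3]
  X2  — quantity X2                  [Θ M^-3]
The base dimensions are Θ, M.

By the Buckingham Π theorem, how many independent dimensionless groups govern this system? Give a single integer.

2

Write exponents as rows Θ,M / cols ΔT,m,X1,X2:
  Θ: [ 1  0 -2  1]
  M: [ 0  1 -3 -3]
Echelon form has 2 nonzero rows (pivots: ΔT,m)
Π count = n − r = 4 − 2 = 2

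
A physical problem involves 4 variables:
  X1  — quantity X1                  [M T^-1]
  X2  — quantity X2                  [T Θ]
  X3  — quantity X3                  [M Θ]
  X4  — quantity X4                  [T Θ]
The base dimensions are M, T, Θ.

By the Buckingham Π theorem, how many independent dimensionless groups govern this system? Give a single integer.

Write exponents as rows M,T,Θ / cols X1,X2,X3,X4:
  M: [ 1  0  1  0]
  T: [-1  1  0  1]
  Θ: [ 0  1  1  1]
Row reduction gives pivot columns X1,X2; rank = 2
4 vars − rank 2 = 2 Π groups

2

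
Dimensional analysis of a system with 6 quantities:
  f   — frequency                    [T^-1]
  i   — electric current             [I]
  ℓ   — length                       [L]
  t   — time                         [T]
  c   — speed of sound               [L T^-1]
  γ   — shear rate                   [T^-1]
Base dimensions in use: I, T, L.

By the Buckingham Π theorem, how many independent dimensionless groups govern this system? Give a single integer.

Dimensional matrix (I×T×L by f×i×ℓ×t×c×γ):
  I: [ 0  1  0  0  0  0]
  T: [-1  0  0  1 -1 -1]
  L: [ 0  0  1  0  1  0]
Echelon form has 3 nonzero rows (pivots: f,i,ℓ)
6 vars − rank 3 = 3 Π groups

3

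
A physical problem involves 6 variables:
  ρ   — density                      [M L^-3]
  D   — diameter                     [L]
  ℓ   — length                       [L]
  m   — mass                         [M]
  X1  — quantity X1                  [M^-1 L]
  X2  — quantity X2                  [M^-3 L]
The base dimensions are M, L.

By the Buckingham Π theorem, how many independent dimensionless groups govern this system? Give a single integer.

4

Write exponents as rows M,L / cols ρ,D,ℓ,m,X1,X2:
  M: [ 1  0  0  1 -1 -3]
  L: [-3  1  1  0  1  1]
Row reduction gives pivot columns ρ,D; rank = 2
Π count = n − r = 6 − 2 = 4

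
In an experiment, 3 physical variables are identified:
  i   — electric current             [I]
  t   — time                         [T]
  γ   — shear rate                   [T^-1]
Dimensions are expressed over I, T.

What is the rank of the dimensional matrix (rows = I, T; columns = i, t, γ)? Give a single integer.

2

Exponent matrix [I,T] × [i,t,γ]:
  I: [ 1  0  0]
  T: [ 0  1 -1]
Echelon form has 2 nonzero rows (pivots: i,t)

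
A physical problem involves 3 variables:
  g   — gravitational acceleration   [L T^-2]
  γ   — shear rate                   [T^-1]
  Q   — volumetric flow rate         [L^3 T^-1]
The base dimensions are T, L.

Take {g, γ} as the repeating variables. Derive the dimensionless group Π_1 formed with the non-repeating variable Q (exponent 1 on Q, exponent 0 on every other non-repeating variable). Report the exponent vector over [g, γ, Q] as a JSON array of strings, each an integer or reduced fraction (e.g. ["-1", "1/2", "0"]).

Exponent matrix [T,L] × [g,γ,Q]:
  T: [-2 -1 -1]
  L: [ 1  0  3]
RREF → pivots at {g,γ} ⇒ r = 2
Pivot set = {g,γ}, free = {Q}
RREF:
  r0: [   1    0    3]
  r1: [   0    1   -5]
Fix exponent of Q at 1; solve each RREF row for its pivot's exponent:
  r0: exp(g) + (3)·1 = 0 ⇒ exp(g) = -3
  r1: exp(γ) + (-5)·1 = 0 ⇒ exp(γ) = 5
Π_1 = g^-3 · γ^5 · Q

["-3", "5", "1"]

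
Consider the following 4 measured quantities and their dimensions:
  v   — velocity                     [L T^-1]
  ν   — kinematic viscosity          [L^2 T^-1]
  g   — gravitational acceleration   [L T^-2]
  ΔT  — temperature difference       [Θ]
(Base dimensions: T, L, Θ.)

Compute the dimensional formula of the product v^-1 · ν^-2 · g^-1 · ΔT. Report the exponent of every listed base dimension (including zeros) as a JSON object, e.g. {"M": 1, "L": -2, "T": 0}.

{"T": 5, "L": -6, "Θ": 1}

Dimensional matrix (T×L×Θ by v×ν×g×ΔT):
  T: [-1 -1 -2  0]
  L: [ 1  2  1  0]
  Θ: [ 0  0  0  1]
  [T]: (-1)·-1+(-2)·-1+(-1)·-2+(1)·0 = 5
  [L]: (-1)·1+(-2)·2+(-1)·1+(1)·0 = -6
  [Θ]: (-1)·0+(-2)·0+(-1)·0+(1)·1 = 1
⇒ T^5 L^-6 Θ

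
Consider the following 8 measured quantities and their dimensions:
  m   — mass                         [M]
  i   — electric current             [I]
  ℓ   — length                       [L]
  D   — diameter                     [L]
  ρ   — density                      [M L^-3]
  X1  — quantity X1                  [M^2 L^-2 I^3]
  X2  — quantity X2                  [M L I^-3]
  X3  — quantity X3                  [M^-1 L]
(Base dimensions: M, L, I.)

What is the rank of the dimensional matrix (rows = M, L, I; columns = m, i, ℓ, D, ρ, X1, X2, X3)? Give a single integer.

Write exponents as rows M,L,I / cols m,i,ℓ,D,ρ,X1,X2,X3:
  M: [ 1  0  0  0  1  2  1 -1]
  L: [ 0  0  1  1 -3 -2  1  1]
  I: [ 0  1  0  0  0  3 -3  0]
RREF → pivots at {m,i,ℓ} ⇒ r = 3

3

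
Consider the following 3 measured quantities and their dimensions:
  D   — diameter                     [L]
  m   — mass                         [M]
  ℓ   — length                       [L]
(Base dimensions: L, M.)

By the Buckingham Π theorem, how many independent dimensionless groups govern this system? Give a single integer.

1

Dimensional matrix (L×M by D×m×ℓ):
  L: [ 1  0  1]
  M: [ 0  1  0]
Echelon form has 2 nonzero rows (pivots: D,m)
3 vars − rank 2 = 1 Π group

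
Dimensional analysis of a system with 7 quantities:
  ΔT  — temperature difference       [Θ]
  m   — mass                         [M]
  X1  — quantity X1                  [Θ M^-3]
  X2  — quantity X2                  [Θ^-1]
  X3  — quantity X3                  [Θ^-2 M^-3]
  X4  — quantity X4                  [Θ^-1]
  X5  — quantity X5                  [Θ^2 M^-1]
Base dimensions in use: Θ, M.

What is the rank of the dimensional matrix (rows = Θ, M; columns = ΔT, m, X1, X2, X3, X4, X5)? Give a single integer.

2

Exponent matrix [Θ,M] × [ΔT,m,X1,X2,X3,X4,X5]:
  Θ: [ 1  0  1 -1 -2 -1  2]
  M: [ 0  1 -3  0 -3  0 -1]
Row reduction gives pivot columns ΔT,m; rank = 2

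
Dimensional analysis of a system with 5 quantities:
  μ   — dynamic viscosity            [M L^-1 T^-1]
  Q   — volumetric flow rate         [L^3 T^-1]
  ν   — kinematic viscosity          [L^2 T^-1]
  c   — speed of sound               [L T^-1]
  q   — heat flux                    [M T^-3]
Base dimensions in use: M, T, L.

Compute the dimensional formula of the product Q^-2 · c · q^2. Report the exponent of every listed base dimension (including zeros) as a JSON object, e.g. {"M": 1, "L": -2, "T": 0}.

Exponent matrix [M,T,L] × [μ,Q,ν,c,q]:
  M: [ 1  0  0  0  1]
  T: [-1 -1 -1 -1 -3]
  L: [-1  3  2  1  0]
  [M]: (-2)·0+(1)·0+(2)·1 = 2
  [T]: (-2)·-1+(1)·-1+(2)·-3 = -5
  [L]: (-2)·3+(1)·1+(2)·0 = -5
⇒ M^2 T^-5 L^-5

{"M": 2, "T": -5, "L": -5}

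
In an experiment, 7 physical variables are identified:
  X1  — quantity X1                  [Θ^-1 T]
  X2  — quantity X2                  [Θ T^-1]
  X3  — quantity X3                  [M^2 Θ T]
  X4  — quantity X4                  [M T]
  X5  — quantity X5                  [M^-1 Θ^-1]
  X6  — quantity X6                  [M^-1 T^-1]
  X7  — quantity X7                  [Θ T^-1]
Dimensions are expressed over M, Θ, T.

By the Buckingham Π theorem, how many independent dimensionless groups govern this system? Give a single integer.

Write exponents as rows M,Θ,T / cols X1,X2,X3,X4,X5,X6,X7:
  M: [ 0  0  2  1 -1 -1  0]
  Θ: [-1  1  1  0 -1  0  1]
  T: [ 1 -1  1  1  0 -1 -1]
Row reduction gives pivot columns X1,X3; rank = 2
7 vars − rank 2 = 5 Π groups

5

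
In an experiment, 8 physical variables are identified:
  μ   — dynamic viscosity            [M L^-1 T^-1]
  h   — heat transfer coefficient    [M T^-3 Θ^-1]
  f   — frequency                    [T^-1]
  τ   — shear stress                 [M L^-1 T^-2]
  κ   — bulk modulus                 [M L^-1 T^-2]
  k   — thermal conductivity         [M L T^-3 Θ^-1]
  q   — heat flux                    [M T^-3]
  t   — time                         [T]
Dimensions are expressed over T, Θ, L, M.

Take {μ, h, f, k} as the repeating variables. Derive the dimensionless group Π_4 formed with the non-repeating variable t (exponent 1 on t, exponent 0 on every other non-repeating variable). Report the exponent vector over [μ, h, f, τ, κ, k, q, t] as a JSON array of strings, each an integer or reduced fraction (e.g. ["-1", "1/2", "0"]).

["0", "0", "1", "0", "0", "0", "0", "1"]

Dimensional matrix (T×Θ×L×M by μ×h×f×τ×κ×k×q×t):
  T: [-1 -3 -1 -2 -2 -3 -3  1]
  Θ: [ 0 -1  0  0  0 -1  0  0]
  L: [-1  0  0 -1 -1  1  0  0]
  M: [ 1  1  0  1  1  1  1  0]
RREF → pivots at {μ,h,f,k} ⇒ r = 4
Repeat: μ,h,f,k; free: τ,κ,q,t
RREF:
  r0: [   1    0    0    1    1    0    1    0]
  r1: [   0    1    0    0    0    0   -1    0]
  r2: [   0    0    1    1    1    0    2   -1]
  r3: [   0    0    0    0    0    1    1    0]
Fix exponent of t at 1, τ at 0, κ at 0, q at 0; solve each RREF row for its pivot's exponent:
  r0: exp(μ) + (0)·1 = 0 ⇒ exp(μ) = 0
  r1: exp(h) + (0)·1 = 0 ⇒ exp(h) = 0
  r2: exp(f) + (-1)·1 = 0 ⇒ exp(f) = 1
  r3: exp(k) + (0)·1 = 0 ⇒ exp(k) = 0
Π_4 = f · t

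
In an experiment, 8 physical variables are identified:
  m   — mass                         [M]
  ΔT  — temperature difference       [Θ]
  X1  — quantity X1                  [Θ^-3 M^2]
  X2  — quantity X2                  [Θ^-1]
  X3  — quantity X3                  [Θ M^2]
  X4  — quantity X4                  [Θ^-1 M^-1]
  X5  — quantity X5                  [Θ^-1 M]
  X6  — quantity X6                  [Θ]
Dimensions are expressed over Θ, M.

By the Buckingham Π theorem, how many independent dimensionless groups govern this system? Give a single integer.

6

Write exponents as rows Θ,M / cols m,ΔT,X1,X2,X3,X4,X5,X6:
  Θ: [ 0  1 -3 -1  1 -1 -1  1]
  M: [ 1  0  2  0  2 -1  1  0]
Row reduction gives pivot columns m,ΔT; rank = 2
n=8, r=2 ⇒ 6 dimensionless groups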